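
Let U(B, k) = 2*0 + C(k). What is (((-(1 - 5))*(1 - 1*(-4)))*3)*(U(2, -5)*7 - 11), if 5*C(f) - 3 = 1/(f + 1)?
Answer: -429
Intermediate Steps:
C(f) = 3/5 + 1/(5*(1 + f)) (C(f) = 3/5 + 1/(5*(f + 1)) = 3/5 + 1/(5*(1 + f)))
U(B, k) = (4 + 3*k)/(5*(1 + k)) (U(B, k) = 2*0 + (4 + 3*k)/(5*(1 + k)) = 0 + (4 + 3*k)/(5*(1 + k)) = (4 + 3*k)/(5*(1 + k)))
(((-(1 - 5))*(1 - 1*(-4)))*3)*(U(2, -5)*7 - 11) = (((-(1 - 5))*(1 - 1*(-4)))*3)*(((4 + 3*(-5))/(5*(1 - 5)))*7 - 11) = (((-1*(-4))*(1 + 4))*3)*(((1/5)*(4 - 15)/(-4))*7 - 11) = ((4*5)*3)*(((1/5)*(-1/4)*(-11))*7 - 11) = (20*3)*((11/20)*7 - 11) = 60*(77/20 - 11) = 60*(-143/20) = -429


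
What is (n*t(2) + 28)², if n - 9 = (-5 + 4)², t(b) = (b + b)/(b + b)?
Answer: 1444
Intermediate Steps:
t(b) = 1 (t(b) = (2*b)/((2*b)) = (2*b)*(1/(2*b)) = 1)
n = 10 (n = 9 + (-5 + 4)² = 9 + (-1)² = 9 + 1 = 10)
(n*t(2) + 28)² = (10*1 + 28)² = (10 + 28)² = 38² = 1444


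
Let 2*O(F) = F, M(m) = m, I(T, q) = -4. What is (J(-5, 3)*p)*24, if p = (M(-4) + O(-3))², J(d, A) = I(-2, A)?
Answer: -2904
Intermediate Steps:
J(d, A) = -4
O(F) = F/2
p = 121/4 (p = (-4 + (½)*(-3))² = (-4 - 3/2)² = (-11/2)² = 121/4 ≈ 30.250)
(J(-5, 3)*p)*24 = -4*121/4*24 = -121*24 = -2904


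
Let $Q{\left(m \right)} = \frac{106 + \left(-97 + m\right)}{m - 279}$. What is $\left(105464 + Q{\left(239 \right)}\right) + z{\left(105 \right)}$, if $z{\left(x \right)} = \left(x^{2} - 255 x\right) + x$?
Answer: $\frac{449064}{5} \approx 89813.0$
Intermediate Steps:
$Q{\left(m \right)} = \frac{9 + m}{-279 + m}$
$z{\left(x \right)} = x^{2} - 254 x$
$\left(105464 + Q{\left(239 \right)}\right) + z{\left(105 \right)} = \left(105464 + \frac{9 + 239}{-279 + 239}\right) + 105 \left(-254 + 105\right) = \left(105464 + \frac{1}{-40} \cdot 248\right) + 105 \left(-149\right) = \left(105464 - \frac{31}{5}\right) - 15645 = \frac{527289}{5} - 15645 = \frac{449064}{5}$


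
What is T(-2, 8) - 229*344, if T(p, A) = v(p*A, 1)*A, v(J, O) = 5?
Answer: -78736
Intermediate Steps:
T(p, A) = 5*A
T(-2, 8) - 229*344 = 5*8 - 229*344 = 40 - 78776 = -78736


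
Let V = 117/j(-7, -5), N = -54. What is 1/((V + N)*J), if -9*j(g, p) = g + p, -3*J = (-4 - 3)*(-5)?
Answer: -4/1575 ≈ -0.0025397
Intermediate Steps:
J = -35/3 (J = -(-4 - 3)*(-5)/3 = -(-7)*(-5)/3 = -⅓*35 = -35/3 ≈ -11.667)
j(g, p) = -g/9 - p/9 (j(g, p) = -(g + p)/9 = -g/9 - p/9)
V = 351/4 (V = 117/(-⅑*(-7) - ⅑*(-5)) = 117/(7/9 + 5/9) = 117/(4/3) = 117*(¾) = 351/4 ≈ 87.750)
1/((V + N)*J) = 1/((351/4 - 54)*(-35/3)) = 1/((135/4)*(-35/3)) = 1/(-1575/4) = -4/1575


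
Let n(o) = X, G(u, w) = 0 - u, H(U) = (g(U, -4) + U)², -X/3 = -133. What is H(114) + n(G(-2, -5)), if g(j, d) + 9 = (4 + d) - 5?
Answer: 10399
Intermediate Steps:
g(j, d) = -10 + d (g(j, d) = -9 + ((4 + d) - 5) = -9 + (-1 + d) = -10 + d)
X = 399 (X = -3*(-133) = 399)
H(U) = (-14 + U)² (H(U) = ((-10 - 4) + U)² = (-14 + U)²)
G(u, w) = -u
n(o) = 399
H(114) + n(G(-2, -5)) = (-14 + 114)² + 399 = 100² + 399 = 10000 + 399 = 10399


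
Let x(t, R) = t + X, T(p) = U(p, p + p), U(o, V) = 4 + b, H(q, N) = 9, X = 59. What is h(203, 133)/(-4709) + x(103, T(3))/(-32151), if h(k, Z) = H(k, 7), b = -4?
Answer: -350739/50466353 ≈ -0.0069500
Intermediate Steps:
h(k, Z) = 9
U(o, V) = 0 (U(o, V) = 4 - 4 = 0)
T(p) = 0
x(t, R) = 59 + t (x(t, R) = t + 59 = 59 + t)
h(203, 133)/(-4709) + x(103, T(3))/(-32151) = 9/(-4709) + (59 + 103)/(-32151) = 9*(-1/4709) + 162*(-1/32151) = -9/4709 - 54/10717 = -350739/50466353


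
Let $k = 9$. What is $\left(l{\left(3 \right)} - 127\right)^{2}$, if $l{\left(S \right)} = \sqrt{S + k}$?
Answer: $16141 - 508 \sqrt{3} \approx 15261.0$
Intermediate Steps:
$l{\left(S \right)} = \sqrt{9 + S}$ ($l{\left(S \right)} = \sqrt{S + 9} = \sqrt{9 + S}$)
$\left(l{\left(3 \right)} - 127\right)^{2} = \left(\sqrt{9 + 3} - 127\right)^{2} = \left(\sqrt{12} - 127\right)^{2} = \left(2 \sqrt{3} - 127\right)^{2} = \left(-127 + 2 \sqrt{3}\right)^{2}$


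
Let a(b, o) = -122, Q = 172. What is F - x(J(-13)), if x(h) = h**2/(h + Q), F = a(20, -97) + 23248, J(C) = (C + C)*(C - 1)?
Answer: 1532880/67 ≈ 22879.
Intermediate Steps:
J(C) = 2*C*(-1 + C) (J(C) = (2*C)*(-1 + C) = 2*C*(-1 + C))
F = 23126 (F = -122 + 23248 = 23126)
x(h) = h**2/(172 + h) (x(h) = h**2/(h + 172) = h**2/(172 + h))
F - x(J(-13)) = 23126 - (2*(-13)*(-1 - 13))**2/(172 + 2*(-13)*(-1 - 13)) = 23126 - (2*(-13)*(-14))**2/(172 + 2*(-13)*(-14)) = 23126 - 364**2/(172 + 364) = 23126 - 132496/536 = 23126 - 1*16562/67 = 23126 - 16562/67 = 1532880/67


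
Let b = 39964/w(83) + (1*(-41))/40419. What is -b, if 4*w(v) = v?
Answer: -6461216261/3354777 ≈ -1926.0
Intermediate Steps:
w(v) = v/4
b = 6461216261/3354777 (b = 39964/(((¼)*83)) + (1*(-41))/40419 = 39964/(83/4) - 41*1/40419 = 39964*(4/83) - 41/40419 = 159856/83 - 41/40419 = 6461216261/3354777 ≈ 1926.0)
-b = -1*6461216261/3354777 = -6461216261/3354777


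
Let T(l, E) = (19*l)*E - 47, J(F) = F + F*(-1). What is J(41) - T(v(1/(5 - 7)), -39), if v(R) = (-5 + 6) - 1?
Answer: 47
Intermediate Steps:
v(R) = 0 (v(R) = 1 - 1 = 0)
J(F) = 0 (J(F) = F - F = 0)
T(l, E) = -47 + 19*E*l (T(l, E) = 19*E*l - 47 = -47 + 19*E*l)
J(41) - T(v(1/(5 - 7)), -39) = 0 - (-47 + 19*(-39)*0) = 0 - (-47 + 0) = 0 - 1*(-47) = 0 + 47 = 47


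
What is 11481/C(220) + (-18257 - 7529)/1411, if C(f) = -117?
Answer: -6405551/55029 ≈ -116.40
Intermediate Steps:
11481/C(220) + (-18257 - 7529)/1411 = 11481/(-117) + (-18257 - 7529)/1411 = 11481*(-1/117) - 25786*1/1411 = -3827/39 - 25786/1411 = -6405551/55029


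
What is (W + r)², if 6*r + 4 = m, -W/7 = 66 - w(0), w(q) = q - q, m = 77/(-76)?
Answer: 4949263201/23104 ≈ 2.1422e+5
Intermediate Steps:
m = -77/76 (m = 77*(-1/76) = -77/76 ≈ -1.0132)
w(q) = 0
W = -462 (W = -7*(66 - 1*0) = -7*(66 + 0) = -7*66 = -462)
r = -127/152 (r = -⅔ + (⅙)*(-77/76) = -⅔ - 77/456 = -127/152 ≈ -0.83553)
(W + r)² = (-462 - 127/152)² = (-70351/152)² = 4949263201/23104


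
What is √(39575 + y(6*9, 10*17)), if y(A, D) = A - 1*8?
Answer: √39621 ≈ 199.05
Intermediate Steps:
y(A, D) = -8 + A (y(A, D) = A - 8 = -8 + A)
√(39575 + y(6*9, 10*17)) = √(39575 + (-8 + 6*9)) = √(39575 + (-8 + 54)) = √(39575 + 46) = √39621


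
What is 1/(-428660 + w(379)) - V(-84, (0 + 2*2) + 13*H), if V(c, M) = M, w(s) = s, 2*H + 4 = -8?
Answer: 31692793/428281 ≈ 74.000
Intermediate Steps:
H = -6 (H = -2 + (1/2)*(-8) = -2 - 4 = -6)
1/(-428660 + w(379)) - V(-84, (0 + 2*2) + 13*H) = 1/(-428660 + 379) - ((0 + 2*2) + 13*(-6)) = 1/(-428281) - ((0 + 4) - 78) = -1/428281 - (4 - 78) = -1/428281 - 1*(-74) = -1/428281 + 74 = 31692793/428281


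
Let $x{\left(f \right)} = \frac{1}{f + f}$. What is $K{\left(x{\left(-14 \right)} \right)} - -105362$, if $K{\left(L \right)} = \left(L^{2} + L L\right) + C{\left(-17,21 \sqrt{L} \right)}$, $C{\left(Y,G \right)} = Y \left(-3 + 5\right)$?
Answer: $\frac{41288577}{392} \approx 1.0533 \cdot 10^{5}$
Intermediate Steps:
$x{\left(f \right)} = \frac{1}{2 f}$
$C{\left(Y,G \right)} = 2 Y$ ($C{\left(Y,G \right)} = Y 2 = 2 Y$)
$K{\left(L \right)} = -34 + 2 L^{2}$ ($K{\left(L \right)} = \left(L^{2} + L L\right) + 2 \left(-17\right) = \left(L^{2} + L^{2}\right) - 34 = 2 L^{2} - 34 = -34 + 2 L^{2}$)
$K{\left(x{\left(-14 \right)} \right)} - -105362 = \left(-34 + 2 \left(\frac{1}{2 \left(-14\right)}\right)^{2}\right) - -105362 = \left(-34 + 2 \left(\frac{1}{2} \left(- \frac{1}{14}\right)\right)^{2}\right) + 105362 = \left(-34 + 2 \left(- \frac{1}{28}\right)^{2}\right) + 105362 = \left(-34 + 2 \cdot \frac{1}{784}\right) + 105362 = \left(-34 + \frac{1}{392}\right) + 105362 = - \frac{13327}{392} + 105362 = \frac{41288577}{392}$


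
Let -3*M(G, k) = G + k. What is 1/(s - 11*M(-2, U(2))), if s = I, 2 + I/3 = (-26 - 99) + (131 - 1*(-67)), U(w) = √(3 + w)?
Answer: 1851/380084 - 33*√5/380084 ≈ 0.0046758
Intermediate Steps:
M(G, k) = -G/3 - k/3 (M(G, k) = -(G + k)/3 = -G/3 - k/3)
I = 213 (I = -6 + 3*((-26 - 99) + (131 - 1*(-67))) = -6 + 3*(-125 + (131 + 67)) = -6 + 3*(-125 + 198) = -6 + 3*73 = -6 + 219 = 213)
s = 213
1/(s - 11*M(-2, U(2))) = 1/(213 - 11*(-⅓*(-2) - √(3 + 2)/3)) = 1/(213 - 11*(⅔ - √5/3)) = 1/(213 + (-22/3 + 11*√5/3)) = 1/(617/3 + 11*√5/3)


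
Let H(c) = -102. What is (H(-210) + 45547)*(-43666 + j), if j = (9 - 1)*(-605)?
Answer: -2204355170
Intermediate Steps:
j = -4840 (j = 8*(-605) = -4840)
(H(-210) + 45547)*(-43666 + j) = (-102 + 45547)*(-43666 - 4840) = 45445*(-48506) = -2204355170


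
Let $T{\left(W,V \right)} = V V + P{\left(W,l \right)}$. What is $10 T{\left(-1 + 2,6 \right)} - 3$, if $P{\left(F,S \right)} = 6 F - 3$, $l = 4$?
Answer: $387$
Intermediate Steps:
$P{\left(F,S \right)} = -3 + 6 F$
$T{\left(W,V \right)} = -3 + V^{2} + 6 W$ ($T{\left(W,V \right)} = V V + \left(-3 + 6 W\right) = V^{2} + \left(-3 + 6 W\right) = -3 + V^{2} + 6 W$)
$10 T{\left(-1 + 2,6 \right)} - 3 = 10 \left(-3 + 6^{2} + 6 \left(-1 + 2\right)\right) - 3 = 10 \left(-3 + 36 + 6 \cdot 1\right) - 3 = 10 \left(-3 + 36 + 6\right) - 3 = 10 \cdot 39 - 3 = 390 - 3 = 387$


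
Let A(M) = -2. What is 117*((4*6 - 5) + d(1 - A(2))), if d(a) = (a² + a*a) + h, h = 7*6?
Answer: 9243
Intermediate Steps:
h = 42
d(a) = 42 + 2*a² (d(a) = (a² + a*a) + 42 = (a² + a²) + 42 = 2*a² + 42 = 42 + 2*a²)
117*((4*6 - 5) + d(1 - A(2))) = 117*((4*6 - 5) + (42 + 2*(1 - 1*(-2))²)) = 117*((24 - 5) + (42 + 2*(1 + 2)²)) = 117*(19 + (42 + 2*3²)) = 117*(19 + (42 + 2*9)) = 117*(19 + (42 + 18)) = 117*(19 + 60) = 117*79 = 9243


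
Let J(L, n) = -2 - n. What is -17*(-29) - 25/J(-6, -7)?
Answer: 488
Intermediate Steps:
-17*(-29) - 25/J(-6, -7) = -17*(-29) - 25/(-2 - 1*(-7)) = 493 - 25/(-2 + 7) = 493 - 25/5 = 493 - 25*⅕ = 493 - 5 = 488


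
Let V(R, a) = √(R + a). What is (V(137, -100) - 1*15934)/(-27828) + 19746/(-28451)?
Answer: -48076727/395867214 - √37/27828 ≈ -0.12167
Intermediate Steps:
(V(137, -100) - 1*15934)/(-27828) + 19746/(-28451) = (√(137 - 100) - 1*15934)/(-27828) + 19746/(-28451) = (√37 - 15934)*(-1/27828) + 19746*(-1/28451) = (-15934 + √37)*(-1/27828) - 19746/28451 = (7967/13914 - √37/27828) - 19746/28451 = -48076727/395867214 - √37/27828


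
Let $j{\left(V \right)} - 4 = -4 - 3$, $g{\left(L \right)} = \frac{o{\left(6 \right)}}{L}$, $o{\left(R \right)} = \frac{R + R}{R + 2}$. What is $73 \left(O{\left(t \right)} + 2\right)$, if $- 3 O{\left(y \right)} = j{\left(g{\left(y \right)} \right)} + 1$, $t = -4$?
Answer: $\frac{584}{3} \approx 194.67$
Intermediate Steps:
$o{\left(R \right)} = \frac{2 R}{2 + R}$
$g{\left(L \right)} = \frac{3}{2 L}$ ($g{\left(L \right)} = \frac{2 \cdot 6 \frac{1}{2 + 6}}{L} = \frac{2 \cdot 6 \cdot \frac{1}{8}}{L} = \frac{3}{2 L}$)
$j{\left(V \right)} = -3$ ($j{\left(V \right)} = 4 - 7 = -3$)
$O{\left(y \right)} = \frac{2}{3}$ ($O{\left(y \right)} = - \frac{-3 + 1}{3} = \left(- \frac{1}{3}\right) \left(-2\right) = \frac{2}{3}$)
$73 \left(O{\left(t \right)} + 2\right) = 73 \left(\frac{2}{3} + 2\right) = 73 \cdot \frac{8}{3} = \frac{584}{3}$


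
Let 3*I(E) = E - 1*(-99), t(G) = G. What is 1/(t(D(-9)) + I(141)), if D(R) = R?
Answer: 1/71 ≈ 0.014085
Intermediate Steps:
I(E) = 33 + E/3 (I(E) = (E - 1*(-99))/3 = (E + 99)/3 = (99 + E)/3 = 33 + E/3)
1/(t(D(-9)) + I(141)) = 1/(-9 + (33 + (⅓)*141)) = 1/(-9 + (33 + 47)) = 1/(-9 + 80) = 1/71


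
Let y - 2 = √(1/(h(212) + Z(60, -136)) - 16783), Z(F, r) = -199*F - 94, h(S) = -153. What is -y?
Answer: -2 - I*√2492661000914/12187 ≈ -2.0 - 129.55*I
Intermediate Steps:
Z(F, r) = -94 - 199*F
y = 2 + I*√2492661000914/12187 (y = 2 + √(1/(-153 + (-94 - 199*60)) - 16783) = 2 + √(1/(-153 + (-94 - 11940)) - 16783) = 2 + √(1/(-153 - 12034) - 16783) = 2 + √(1/(-12187) - 16783) = 2 + √(-1/12187 - 16783) = 2 + √(-204534422/12187) = 2 + I*√2492661000914/12187 ≈ 2.0 + 129.55*I)
-y = -(2 + I*√2492661000914/12187) = -2 - I*√2492661000914/12187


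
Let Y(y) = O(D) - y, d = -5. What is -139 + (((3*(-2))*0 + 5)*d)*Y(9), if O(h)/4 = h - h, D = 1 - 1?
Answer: 86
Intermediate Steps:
D = 0
O(h) = 0 (O(h) = 4*(h - h) = 4*0 = 0)
Y(y) = -y (Y(y) = 0 - y = -y)
-139 + (((3*(-2))*0 + 5)*d)*Y(9) = -139 + (((3*(-2))*0 + 5)*(-5))*(-1*9) = -139 + ((-6*0 + 5)*(-5))*(-9) = -139 + ((0 + 5)*(-5))*(-9) = -139 + (5*(-5))*(-9) = -139 - 25*(-9) = -139 + 225 = 86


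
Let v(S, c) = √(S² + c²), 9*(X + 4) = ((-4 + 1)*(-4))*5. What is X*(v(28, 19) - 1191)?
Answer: -3176 + 8*√1145/3 ≈ -3085.8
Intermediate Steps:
X = 8/3 (X = -4 + (((-4 + 1)*(-4))*5)/9 = -4 + (-3*(-4)*5)/9 = -4 + (12*5)/9 = -4 + (⅑)*60 = -4 + 20/3 = 8/3 ≈ 2.6667)
X*(v(28, 19) - 1191) = 8*(√(28² + 19²) - 1191)/3 = 8*(√(784 + 361) - 1191)/3 = 8*(√1145 - 1191)/3 = 8*(-1191 + √1145)/3 = -3176 + 8*√1145/3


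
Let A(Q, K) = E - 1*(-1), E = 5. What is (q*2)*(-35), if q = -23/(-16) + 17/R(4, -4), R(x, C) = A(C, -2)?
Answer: -7175/24 ≈ -298.96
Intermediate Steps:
A(Q, K) = 6 (A(Q, K) = 5 - 1*(-1) = 5 + 1 = 6)
R(x, C) = 6
q = 205/48 (q = -23/(-16) + 17/6 = -23*(-1/16) + 17*(⅙) = 23/16 + 17/6 = 205/48 ≈ 4.2708)
(q*2)*(-35) = ((205/48)*2)*(-35) = (205/24)*(-35) = -7175/24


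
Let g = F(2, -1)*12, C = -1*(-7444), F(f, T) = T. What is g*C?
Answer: -89328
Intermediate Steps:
C = 7444
g = -12 (g = -1*12 = -12)
g*C = -12*7444 = -89328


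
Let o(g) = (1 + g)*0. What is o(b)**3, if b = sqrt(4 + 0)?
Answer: 0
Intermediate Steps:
b = 2 (b = sqrt(4) = 2)
o(g) = 0
o(b)**3 = 0**3 = 0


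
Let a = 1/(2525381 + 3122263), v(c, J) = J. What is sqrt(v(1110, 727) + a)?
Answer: sqrt(71568848041459)/313758 ≈ 26.963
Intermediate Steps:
a = 1/5647644 ≈ 1.7706e-7
sqrt(v(1110, 727) + a) = sqrt(727 + 1/5647644) = sqrt(4105837189/5647644) = sqrt(71568848041459)/313758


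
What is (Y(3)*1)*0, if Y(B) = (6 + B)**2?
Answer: 0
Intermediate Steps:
(Y(3)*1)*0 = ((6 + 3)**2*1)*0 = (9**2*1)*0 = (81*1)*0 = 81*0 = 0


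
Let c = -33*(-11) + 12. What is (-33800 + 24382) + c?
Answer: -9043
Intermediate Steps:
c = 375 (c = 363 + 12 = 375)
(-33800 + 24382) + c = (-33800 + 24382) + 375 = -9418 + 375 = -9043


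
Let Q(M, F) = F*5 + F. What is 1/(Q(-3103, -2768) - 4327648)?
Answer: -1/4344256 ≈ -2.3019e-7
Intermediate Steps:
Q(M, F) = 6*F (Q(M, F) = 5*F + F = 6*F)
1/(Q(-3103, -2768) - 4327648) = 1/(6*(-2768) - 4327648) = 1/(-16608 - 4327648) = 1/(-4344256) = -1/4344256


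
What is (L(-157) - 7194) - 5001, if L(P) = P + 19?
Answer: -12333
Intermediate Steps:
L(P) = 19 + P
(L(-157) - 7194) - 5001 = ((19 - 157) - 7194) - 5001 = (-138 - 7194) - 5001 = -7332 - 5001 = -12333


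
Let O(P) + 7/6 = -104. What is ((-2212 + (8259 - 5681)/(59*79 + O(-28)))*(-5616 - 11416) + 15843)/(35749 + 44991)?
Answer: 1030009838069/2207027900 ≈ 466.70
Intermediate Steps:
O(P) = -631/6 (O(P) = -7/6 - 104 = -631/6)
((-2212 + (8259 - 5681)/(59*79 + O(-28)))*(-5616 - 11416) + 15843)/(35749 + 44991) = ((-2212 + (8259 - 5681)/(59*79 - 631/6))*(-5616 - 11416) + 15843)/(35749 + 44991) = ((-2212 + 2578/(4661 - 631/6))*(-17032) + 15843)/80740 = ((-2212 + 2578/(27335/6))*(-17032) + 15843)*(1/80740) = ((-2212 + 2578*(6/27335))*(-17032) + 15843)*(1/80740) = ((-2212 + 15468/27335)*(-17032) + 15843)*(1/80740) = (-60449552/27335*(-17032) + 15843)*(1/80740) = (1029576769664/27335 + 15843)*(1/80740) = (1030009838069/27335)*(1/80740) = 1030009838069/2207027900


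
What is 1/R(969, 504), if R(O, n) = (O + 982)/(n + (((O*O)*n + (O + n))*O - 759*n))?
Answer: 458567062641/1951 ≈ 2.3504e+8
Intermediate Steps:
R(O, n) = (982 + O)/(-758*n + O*(O + n + n*O²)) (R(O, n) = (982 + O)/(n + ((O²*n + (O + n))*O - 759*n)) = (982 + O)/(n + ((n*O² + (O + n))*O - 759*n)) = (982 + O)/(n + ((O + n + n*O²)*O - 759*n)) = (982 + O)/(n + (O*(O + n + n*O²) - 759*n)) = (982 + O)/(n + (-759*n + O*(O + n + n*O²))) = (982 + O)/(-758*n + O*(O + n + n*O²)))
1/R(969, 504) = 1/((982 + 969)/(969² - 758*504 + 969*504 + 504*969³)) = 1/(1951/(938961 - 382032 + 488376 + 504*909853209)) = 1/(1951/(938961 - 382032 + 488376 + 458566017336)) = 1/(1951/458567062641) = 458567062641/1951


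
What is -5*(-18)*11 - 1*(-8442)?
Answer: 9432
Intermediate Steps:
-5*(-18)*11 - 1*(-8442) = 90*11 + 8442 = 990 + 8442 = 9432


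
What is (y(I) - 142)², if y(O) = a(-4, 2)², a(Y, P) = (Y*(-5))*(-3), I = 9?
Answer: 11957764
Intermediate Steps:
a(Y, P) = 15*Y (a(Y, P) = -5*Y*(-3) = 15*Y)
y(O) = 3600 (y(O) = (15*(-4))² = (-60)² = 3600)
(y(I) - 142)² = (3600 - 142)² = 3458² = 11957764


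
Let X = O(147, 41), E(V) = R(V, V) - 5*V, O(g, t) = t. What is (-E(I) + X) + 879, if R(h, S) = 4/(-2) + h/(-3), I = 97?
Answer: 4318/3 ≈ 1439.3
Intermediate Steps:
R(h, S) = -2 - h/3 (R(h, S) = 4*(-½) + h*(-⅓) = -2 - h/3)
E(V) = -2 - 16*V/3 (E(V) = (-2 - V/3) - 5*V = -2 - 16*V/3)
X = 41
(-E(I) + X) + 879 = (-(-2 - 16/3*97) + 41) + 879 = (-(-2 - 1552/3) + 41) + 879 = (-1*(-1558/3) + 41) + 879 = (1558/3 + 41) + 879 = 1681/3 + 879 = 4318/3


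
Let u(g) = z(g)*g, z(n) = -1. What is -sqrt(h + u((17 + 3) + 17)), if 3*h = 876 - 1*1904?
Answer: -I*sqrt(3417)/3 ≈ -19.485*I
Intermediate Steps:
u(g) = -g
h = -1028/3 (h = (876 - 1*1904)/3 = (876 - 1904)/3 = (1/3)*(-1028) = -1028/3 ≈ -342.67)
-sqrt(h + u((17 + 3) + 17)) = -sqrt(-1028/3 - ((17 + 3) + 17)) = -sqrt(-1028/3 - (20 + 17)) = -sqrt(-1028/3 - 1*37) = -sqrt(-1028/3 - 37) = -sqrt(-1139/3) = -I*sqrt(3417)/3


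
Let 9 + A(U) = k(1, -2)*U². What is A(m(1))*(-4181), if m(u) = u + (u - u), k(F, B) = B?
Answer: 45991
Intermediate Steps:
m(u) = u (m(u) = u + 0 = u)
A(U) = -9 - 2*U²
A(m(1))*(-4181) = (-9 - 2*1²)*(-4181) = (-9 - 2*1)*(-4181) = (-9 - 2)*(-4181) = -11*(-4181) = 45991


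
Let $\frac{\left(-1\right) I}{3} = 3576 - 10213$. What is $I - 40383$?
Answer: $-20472$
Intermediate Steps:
$I = 19911$ ($I = - 3 \left(3576 - 10213\right) = \left(-3\right) \left(-6637\right) = 19911$)
$I - 40383 = 19911 - 40383 = -20472$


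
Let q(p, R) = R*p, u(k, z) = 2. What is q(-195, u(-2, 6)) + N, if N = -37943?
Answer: -38333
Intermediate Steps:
q(-195, u(-2, 6)) + N = 2*(-195) - 37943 = -390 - 37943 = -38333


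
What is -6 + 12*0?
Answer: -6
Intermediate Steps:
-6 + 12*0 = -6 + 0 = -6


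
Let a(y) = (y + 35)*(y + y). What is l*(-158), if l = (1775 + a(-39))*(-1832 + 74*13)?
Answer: 286879020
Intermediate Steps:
a(y) = 2*y*(35 + y) (a(y) = (35 + y)*(2*y) = 2*y*(35 + y))
l = -1815690 (l = (1775 + 2*(-39)*(35 - 39))*(-1832 + 74*13) = (1775 + 2*(-39)*(-4))*(-1832 + 962) = (1775 + 312)*(-870) = 2087*(-870) = -1815690)
l*(-158) = -1815690*(-158) = 286879020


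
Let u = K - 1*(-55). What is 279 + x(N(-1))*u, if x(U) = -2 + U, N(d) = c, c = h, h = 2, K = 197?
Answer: 279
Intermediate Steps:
c = 2
N(d) = 2
u = 252 (u = 197 - 1*(-55) = 197 + 55 = 252)
279 + x(N(-1))*u = 279 + (-2 + 2)*252 = 279 + 0*252 = 279 + 0 = 279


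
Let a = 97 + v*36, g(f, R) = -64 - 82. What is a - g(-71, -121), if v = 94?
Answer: 3627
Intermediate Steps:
g(f, R) = -146
a = 3481 (a = 97 + 94*36 = 97 + 3384 = 3481)
a - g(-71, -121) = 3481 - 1*(-146) = 3481 + 146 = 3627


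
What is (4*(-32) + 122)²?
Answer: 36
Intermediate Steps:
(4*(-32) + 122)² = (-128 + 122)² = (-6)² = 36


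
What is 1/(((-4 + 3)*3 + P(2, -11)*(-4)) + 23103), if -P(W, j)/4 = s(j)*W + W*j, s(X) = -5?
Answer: 1/22588 ≈ 4.4271e-5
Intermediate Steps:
P(W, j) = 20*W - 4*W*j (P(W, j) = -4*(-5*W + W*j) = 20*W - 4*W*j)
1/(((-4 + 3)*3 + P(2, -11)*(-4)) + 23103) = 1/(((-4 + 3)*3 + (4*2*(5 - 1*(-11)))*(-4)) + 23103) = 1/((-1*3 + (4*2*(5 + 11))*(-4)) + 23103) = 1/((-3 + (4*2*16)*(-4)) + 23103) = 1/((-3 + 128*(-4)) + 23103) = 1/((-3 - 512) + 23103) = 1/(-515 + 23103) = 1/22588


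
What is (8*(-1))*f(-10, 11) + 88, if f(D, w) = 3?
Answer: 64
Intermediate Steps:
(8*(-1))*f(-10, 11) + 88 = (8*(-1))*3 + 88 = -8*3 + 88 = -24 + 88 = 64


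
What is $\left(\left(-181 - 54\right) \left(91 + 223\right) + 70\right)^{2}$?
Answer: $5434638400$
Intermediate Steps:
$\left(\left(-181 - 54\right) \left(91 + 223\right) + 70\right)^{2} = \left(\left(-235\right) 314 + 70\right)^{2} = \left(-73790 + 70\right)^{2} = \left(-73720\right)^{2} = 5434638400$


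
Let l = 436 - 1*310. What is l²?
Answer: 15876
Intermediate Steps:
l = 126 (l = 436 - 310 = 126)
l² = 126² = 15876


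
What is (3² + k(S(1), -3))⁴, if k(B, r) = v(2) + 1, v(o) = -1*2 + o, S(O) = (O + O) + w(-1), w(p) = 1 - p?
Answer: 10000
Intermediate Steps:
S(O) = 2 + 2*O (S(O) = (O + O) + (1 - 1*(-1)) = 2*O + (1 + 1) = 2*O + 2 = 2 + 2*O)
v(o) = -2 + o
k(B, r) = 1 (k(B, r) = (-2 + 2) + 1 = 0 + 1 = 1)
(3² + k(S(1), -3))⁴ = (3² + 1)⁴ = (9 + 1)⁴ = 10⁴ = 10000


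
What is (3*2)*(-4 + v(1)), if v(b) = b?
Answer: -18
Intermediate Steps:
(3*2)*(-4 + v(1)) = (3*2)*(-4 + 1) = 6*(-3) = -18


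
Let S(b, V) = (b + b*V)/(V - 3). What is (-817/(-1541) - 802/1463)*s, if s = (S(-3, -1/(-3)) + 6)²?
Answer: -9137475/9017932 ≈ -1.0133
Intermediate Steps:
S(b, V) = (b + V*b)/(-3 + V)
s = 225/4 (s = (-3*(1 - 1/(-3))/(-3 - 1/(-3)) + 6)² = (-3*(1 - 1*(-⅓))/(-3 - 1*(-⅓)) + 6)² = (-3*(1 + ⅓)/(-3 + ⅓) + 6)² = (-3*4/3/(-8/3) + 6)² = (-3*(-3/8)*4/3 + 6)² = (3/2 + 6)² = (15/2)² = 225/4 ≈ 56.250)
(-817/(-1541) - 802/1463)*s = (-817/(-1541) - 802/1463)*(225/4) = (-817*(-1/1541) - 802*1/1463)*(225/4) = (817/1541 - 802/1463)*(225/4) = -40611/2254483*225/4 = -9137475/9017932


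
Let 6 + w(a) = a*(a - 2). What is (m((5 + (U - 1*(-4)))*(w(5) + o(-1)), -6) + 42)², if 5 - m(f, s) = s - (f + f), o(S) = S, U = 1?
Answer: 45369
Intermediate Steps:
w(a) = -6 + a*(-2 + a) (w(a) = -6 + a*(a - 2) = -6 + a*(-2 + a))
m(f, s) = 5 - s + 2*f (m(f, s) = 5 - (s - (f + f)) = 5 - (s - 2*f) = 5 + (-s + 2*f) = 5 - s + 2*f)
(m((5 + (U - 1*(-4)))*(w(5) + o(-1)), -6) + 42)² = ((5 - 1*(-6) + 2*((5 + (1 - 1*(-4)))*((-6 + 5² - 2*5) - 1))) + 42)² = ((5 + 6 + 2*((5 + (1 + 4))*((-6 + 25 - 10) - 1))) + 42)² = ((5 + 6 + 2*((5 + 5)*(9 - 1))) + 42)² = ((5 + 6 + 2*(10*8)) + 42)² = ((5 + 6 + 2*80) + 42)² = ((5 + 6 + 160) + 42)² = (171 + 42)² = 213² = 45369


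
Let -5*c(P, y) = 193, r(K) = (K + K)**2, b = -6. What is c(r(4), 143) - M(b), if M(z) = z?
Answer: -163/5 ≈ -32.600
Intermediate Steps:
r(K) = 4*K**2 (r(K) = (2*K)**2 = 4*K**2)
c(P, y) = -193/5 (c(P, y) = -1/5*193 = -193/5)
c(r(4), 143) - M(b) = -193/5 - 1*(-6) = -193/5 + 6 = -163/5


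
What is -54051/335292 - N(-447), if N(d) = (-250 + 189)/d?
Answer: -14871203/49958508 ≈ -0.29767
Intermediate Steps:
N(d) = -61/d
-54051/335292 - N(-447) = -54051/335292 - (-61)/(-447) = -54051*1/335292 - (-61)*(-1)/447 = -18017/111764 - 1*61/447 = -18017/111764 - 61/447 = -14871203/49958508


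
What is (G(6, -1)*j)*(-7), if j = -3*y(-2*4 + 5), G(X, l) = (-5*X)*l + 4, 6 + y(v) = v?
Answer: -6426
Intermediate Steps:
y(v) = -6 + v
G(X, l) = 4 - 5*X*l (G(X, l) = -5*X*l + 4 = 4 - 5*X*l)
j = 27 (j = -3*(-6 + (-2*4 + 5)) = -3*(-6 + (-8 + 5)) = -3*(-6 - 3) = -3*(-9) = 27)
(G(6, -1)*j)*(-7) = ((4 - 5*6*(-1))*27)*(-7) = ((4 + 30)*27)*(-7) = (34*27)*(-7) = 918*(-7) = -6426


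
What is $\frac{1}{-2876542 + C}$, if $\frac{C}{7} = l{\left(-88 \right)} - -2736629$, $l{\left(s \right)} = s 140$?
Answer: $\frac{1}{16193621} \approx 6.1753 \cdot 10^{-8}$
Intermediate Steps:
$l{\left(s \right)} = 140 s$
$C = 19070163$ ($C = 7 \left(140 \left(-88\right) - -2736629\right) = 7 \left(-12320 + 2736629\right) = 7 \cdot 2724309 = 19070163$)
$\frac{1}{-2876542 + C} = \frac{1}{-2876542 + 19070163} = \frac{1}{16193621}$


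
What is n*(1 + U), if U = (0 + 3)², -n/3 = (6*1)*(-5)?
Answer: 900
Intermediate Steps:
n = 90 (n = -3*6*1*(-5) = -18*(-5) = -3*(-30) = 90)
U = 9 (U = 3² = 9)
n*(1 + U) = 90*(1 + 9) = 90*10 = 900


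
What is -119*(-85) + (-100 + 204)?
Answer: 10219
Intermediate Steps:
-119*(-85) + (-100 + 204) = 10115 + 104 = 10219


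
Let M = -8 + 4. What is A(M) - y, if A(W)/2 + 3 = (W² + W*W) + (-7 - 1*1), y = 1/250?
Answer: 10499/250 ≈ 41.996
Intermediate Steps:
M = -4
y = 1/250 ≈ 0.0040000
A(W) = -22 + 4*W² (A(W) = -6 + 2*((W² + W*W) + (-7 - 1*1)) = -6 + 2*((W² + W²) + (-7 - 1)) = -6 + 2*(2*W² - 8) = -6 + 2*(-8 + 2*W²) = -6 + (-16 + 4*W²) = -22 + 4*W²)
A(M) - y = (-22 + 4*(-4)²) - 1*1/250 = (-22 + 4*16) - 1/250 = (-22 + 64) - 1/250 = 42 - 1/250 = 10499/250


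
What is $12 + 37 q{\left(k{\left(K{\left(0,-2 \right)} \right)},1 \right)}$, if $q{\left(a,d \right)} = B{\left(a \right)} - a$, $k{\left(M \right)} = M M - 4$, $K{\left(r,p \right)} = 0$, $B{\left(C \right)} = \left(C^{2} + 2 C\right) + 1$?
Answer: $493$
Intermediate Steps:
$B{\left(C \right)} = 1 + C^{2} + 2 C$
$k{\left(M \right)} = -4 + M^{2}$ ($k{\left(M \right)} = M^{2} - 4 = -4 + M^{2}$)
$q{\left(a,d \right)} = 1 + a + a^{2}$ ($q{\left(a,d \right)} = \left(1 + a^{2} + 2 a\right) - a = 1 + a + a^{2}$)
$12 + 37 q{\left(k{\left(K{\left(0,-2 \right)} \right)},1 \right)} = 12 + 37 \left(1 - \left(4 - 0^{2}\right) + \left(-4 + 0^{2}\right)^{2}\right) = 12 + 37 \left(1 + \left(-4 + 0\right) + \left(-4 + 0\right)^{2}\right) = 12 + 37 \left(1 - 4 + \left(-4\right)^{2}\right) = 12 + 37 \left(1 - 4 + 16\right) = 12 + 37 \cdot 13 = 12 + 481 = 493$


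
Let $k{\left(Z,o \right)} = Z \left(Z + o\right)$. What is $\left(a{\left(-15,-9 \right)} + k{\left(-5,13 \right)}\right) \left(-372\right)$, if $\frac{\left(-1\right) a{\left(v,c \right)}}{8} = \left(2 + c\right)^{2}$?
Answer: $160704$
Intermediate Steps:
$a{\left(v,c \right)} = - 8 \left(2 + c\right)^{2}$
$\left(a{\left(-15,-9 \right)} + k{\left(-5,13 \right)}\right) \left(-372\right) = \left(- 8 \left(2 - 9\right)^{2} - 5 \left(-5 + 13\right)\right) \left(-372\right) = \left(- 8 \left(-7\right)^{2} - 40\right) \left(-372\right) = \left(\left(-8\right) 49 - 40\right) \left(-372\right) = \left(-392 - 40\right) \left(-372\right) = \left(-432\right) \left(-372\right) = 160704$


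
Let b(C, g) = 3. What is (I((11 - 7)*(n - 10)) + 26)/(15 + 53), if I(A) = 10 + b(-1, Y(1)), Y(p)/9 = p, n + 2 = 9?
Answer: 39/68 ≈ 0.57353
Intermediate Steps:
n = 7 (n = -2 + 9 = 7)
Y(p) = 9*p
I(A) = 13 (I(A) = 10 + 3 = 13)
(I((11 - 7)*(n - 10)) + 26)/(15 + 53) = (13 + 26)/(15 + 53) = 39/68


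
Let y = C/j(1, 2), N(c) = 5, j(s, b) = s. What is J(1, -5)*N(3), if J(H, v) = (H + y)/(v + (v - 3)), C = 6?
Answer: -35/13 ≈ -2.6923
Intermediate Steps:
y = 6 (y = 6/1 = 6*1 = 6)
J(H, v) = (6 + H)/(-3 + 2*v) (J(H, v) = (H + 6)/(v + (v - 3)) = (6 + H)/(v + (-3 + v)) = (6 + H)/(-3 + 2*v))
J(1, -5)*N(3) = ((6 + 1)/(-3 + 2*(-5)))*5 = (7/(-3 - 10))*5 = (7/(-13))*5 = -1/13*7*5 = -7/13*5 = -35/13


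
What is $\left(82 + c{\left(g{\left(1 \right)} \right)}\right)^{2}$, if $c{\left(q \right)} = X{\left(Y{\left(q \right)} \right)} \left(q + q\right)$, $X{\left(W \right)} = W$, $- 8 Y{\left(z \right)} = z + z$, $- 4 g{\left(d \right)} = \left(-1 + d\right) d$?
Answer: $6724$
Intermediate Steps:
$g{\left(d \right)} = - \frac{d \left(-1 + d\right)}{4}$ ($g{\left(d \right)} = - \frac{\left(-1 + d\right) d}{4} = - \frac{d \left(-1 + d\right)}{4}$)
$Y{\left(z \right)} = - \frac{z}{4}$ ($Y{\left(z \right)} = - \frac{z + z}{8} = - \frac{2 z}{8} = - \frac{z}{4}$)
$c{\left(q \right)} = - \frac{q^{2}}{2}$ ($c{\left(q \right)} = - \frac{q}{4} \left(q + q\right) = - \frac{q}{4} \cdot 2 q = - \frac{q^{2}}{2}$)
$\left(82 + c{\left(g{\left(1 \right)} \right)}\right)^{2} = \left(82 - \frac{\left(\frac{1}{4} \cdot 1 \left(1 - 1\right)\right)^{2}}{2}\right)^{2} = \left(82 - \frac{\left(\frac{1}{4} \cdot 1 \cdot 0\right)^{2}}{2}\right)^{2} = \left(82 - \frac{0^{2}}{2}\right)^{2} = \left(82 - 0\right)^{2} = \left(82 + 0\right)^{2} = 82^{2} = 6724$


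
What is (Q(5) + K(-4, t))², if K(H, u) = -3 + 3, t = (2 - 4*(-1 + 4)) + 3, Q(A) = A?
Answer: 25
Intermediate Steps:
t = -7 (t = (2 - 4*3) + 3 = (2 - 12) + 3 = -10 + 3 = -7)
K(H, u) = 0
(Q(5) + K(-4, t))² = (5 + 0)² = 5² = 25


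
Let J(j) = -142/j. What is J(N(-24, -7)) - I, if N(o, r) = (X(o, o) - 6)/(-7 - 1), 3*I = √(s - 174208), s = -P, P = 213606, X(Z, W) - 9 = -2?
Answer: 1136 - I*√387814/3 ≈ 1136.0 - 207.58*I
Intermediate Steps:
X(Z, W) = 7 (X(Z, W) = 9 - 2 = 7)
s = -213606 (s = -1*213606 = -213606)
I = I*√387814/3 (I = √(-213606 - 174208)/3 = √(-387814)/3 = (I*√387814)/3 = I*√387814/3 ≈ 207.58*I)
N(o, r) = -⅛ (N(o, r) = (7 - 6)/(-7 - 1) = 1/(-8) = 1*(-⅛) = -⅛)
J(N(-24, -7)) - I = -142/(-⅛) - I*√387814/3 = -142*(-8) - I*√387814/3 = 1136 - I*√387814/3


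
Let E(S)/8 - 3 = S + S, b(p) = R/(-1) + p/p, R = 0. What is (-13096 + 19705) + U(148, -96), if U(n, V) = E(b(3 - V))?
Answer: 6649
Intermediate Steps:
b(p) = 1 (b(p) = 0/(-1) + p/p = 0*(-1) + 1 = 0 + 1 = 1)
E(S) = 24 + 16*S (E(S) = 24 + 8*(S + S) = 24 + 8*(2*S) = 24 + 16*S)
U(n, V) = 40 (U(n, V) = 24 + 16*1 = 24 + 16 = 40)
(-13096 + 19705) + U(148, -96) = (-13096 + 19705) + 40 = 6609 + 40 = 6649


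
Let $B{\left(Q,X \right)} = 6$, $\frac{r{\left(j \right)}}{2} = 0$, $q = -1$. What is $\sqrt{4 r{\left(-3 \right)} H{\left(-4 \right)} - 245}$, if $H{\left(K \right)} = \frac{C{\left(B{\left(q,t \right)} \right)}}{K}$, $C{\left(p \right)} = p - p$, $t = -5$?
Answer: $7 i \sqrt{5} \approx 15.652 i$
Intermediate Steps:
$r{\left(j \right)} = 0$ ($r{\left(j \right)} = 2 \cdot 0 = 0$)
$C{\left(p \right)} = 0$
$H{\left(K \right)} = 0$ ($H{\left(K \right)} = \frac{0}{K} = 0$)
$\sqrt{4 r{\left(-3 \right)} H{\left(-4 \right)} - 245} = \sqrt{4 \cdot 0 \cdot 0 - 245} = \sqrt{0 \cdot 0 - 245} = \sqrt{0 - 245} = \sqrt{-245} = 7 i \sqrt{5}$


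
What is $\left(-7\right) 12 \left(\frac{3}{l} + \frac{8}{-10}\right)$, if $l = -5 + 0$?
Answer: $\frac{588}{5} \approx 117.6$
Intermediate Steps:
$l = -5$
$\left(-7\right) 12 \left(\frac{3}{l} + \frac{8}{-10}\right) = \left(-7\right) 12 \left(\frac{3}{-5} + \frac{8}{-10}\right) = - 84 \left(3 \left(- \frac{1}{5}\right) + 8 \left(- \frac{1}{10}\right)\right) = - 84 \left(- \frac{3}{5} - \frac{4}{5}\right) = \left(-84\right) \left(- \frac{7}{5}\right) = \frac{588}{5}$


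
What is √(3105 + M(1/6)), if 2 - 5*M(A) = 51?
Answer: 2*√19345/5 ≈ 55.635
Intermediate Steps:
M(A) = -49/5 (M(A) = ⅖ - ⅕*51 = ⅖ - 51/5 = -49/5)
√(3105 + M(1/6)) = √(3105 - 49/5) = √(15476/5) = 2*√19345/5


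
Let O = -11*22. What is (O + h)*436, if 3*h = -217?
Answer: -411148/3 ≈ -1.3705e+5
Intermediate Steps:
h = -217/3 (h = (⅓)*(-217) = -217/3 ≈ -72.333)
O = -242
(O + h)*436 = (-242 - 217/3)*436 = -943/3*436 = -411148/3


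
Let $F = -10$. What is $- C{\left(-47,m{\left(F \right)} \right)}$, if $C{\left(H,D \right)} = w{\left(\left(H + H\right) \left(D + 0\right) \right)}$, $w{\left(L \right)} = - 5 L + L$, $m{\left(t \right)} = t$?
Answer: $3760$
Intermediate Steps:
$w{\left(L \right)} = - 4 L$
$C{\left(H,D \right)} = - 8 D H$ ($C{\left(H,D \right)} = - 4 \left(H + H\right) \left(D + 0\right) = - 4 \cdot 2 H D = - 4 \cdot 2 D H = - 8 D H$)
$- C{\left(-47,m{\left(F \right)} \right)} = - \left(-8\right) \left(-10\right) \left(-47\right) = \left(-1\right) \left(-3760\right) = 3760$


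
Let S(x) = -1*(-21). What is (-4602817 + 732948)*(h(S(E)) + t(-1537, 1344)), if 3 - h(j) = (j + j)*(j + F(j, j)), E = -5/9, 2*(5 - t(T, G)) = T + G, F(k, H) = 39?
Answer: 18695337139/2 ≈ 9.3477e+9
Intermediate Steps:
t(T, G) = 5 - G/2 - T/2 (t(T, G) = 5 - (T + G)/2 = 5 - (G + T)/2 = 5 + (-G/2 - T/2) = 5 - G/2 - T/2)
E = -5/9 (E = -5*⅑ = -5/9 ≈ -0.55556)
S(x) = 21
h(j) = 3 - 2*j*(39 + j) (h(j) = 3 - (j + j)*(j + 39) = 3 - 2*j*(39 + j))
(-4602817 + 732948)*(h(S(E)) + t(-1537, 1344)) = (-4602817 + 732948)*((3 - 78*21 - 2*21²) + (5 - ½*1344 - ½*(-1537))) = -3869869*((3 - 1638 - 2*441) + (5 - 672 + 1537/2)) = -3869869*((3 - 1638 - 882) + 203/2) = -3869869*(-2517 + 203/2) = -3869869*(-4831/2) = 18695337139/2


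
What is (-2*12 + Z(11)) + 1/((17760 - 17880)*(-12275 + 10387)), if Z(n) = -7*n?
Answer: -22882559/226560 ≈ -101.00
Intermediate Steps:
(-2*12 + Z(11)) + 1/((17760 - 17880)*(-12275 + 10387)) = (-2*12 - 7*11) + 1/((17760 - 17880)*(-12275 + 10387)) = (-24 - 77) + 1/(-120*(-1888)) = -101 + 1/226560 = -22882559/226560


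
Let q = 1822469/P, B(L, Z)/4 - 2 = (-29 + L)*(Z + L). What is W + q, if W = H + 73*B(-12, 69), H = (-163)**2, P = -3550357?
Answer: -2326376797076/3550357 ≈ -6.5525e+5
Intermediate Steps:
H = 26569
B(L, Z) = 8 + 4*(-29 + L)*(L + Z) (B(L, Z) = 8 + 4*((-29 + L)*(Z + L)) = 8 + 4*((-29 + L)*(L + Z)) = 8 + 4*(-29 + L)*(L + Z))
q = -1822469/3550357 (q = 1822469/(-3550357) = 1822469*(-1/3550357) = -1822469/3550357 ≈ -0.51332)
W = -655251 (W = 26569 + 73*(8 - 116*(-12) - 116*69 + 4*(-12)**2 + 4*(-12)*69) = 26569 + 73*(8 + 1392 - 8004 + 4*144 - 3312) = 26569 + 73*(8 + 1392 - 8004 + 576 - 3312) = 26569 + 73*(-9340) = 26569 - 681820 = -655251)
W + q = -655251 - 1822469/3550357 = -2326376797076/3550357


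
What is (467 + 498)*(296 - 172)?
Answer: 119660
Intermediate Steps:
(467 + 498)*(296 - 172) = 965*124 = 119660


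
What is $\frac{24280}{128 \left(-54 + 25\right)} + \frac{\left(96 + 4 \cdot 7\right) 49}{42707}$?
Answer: $- \frac{18113783}{2830864} \approx -6.3987$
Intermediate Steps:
$\frac{24280}{128 \left(-54 + 25\right)} + \frac{\left(96 + 4 \cdot 7\right) 49}{42707} = \frac{24280}{128 \left(-29\right)} + \left(96 + 28\right) 49 \cdot \frac{1}{42707} = \frac{24280}{-3712} + 124 \cdot 49 \cdot \frac{1}{42707} = 24280 \left(- \frac{1}{3712}\right) + 6076 \cdot \frac{1}{42707} = - \frac{3035}{464} + \frac{868}{6101} = - \frac{18113783}{2830864}$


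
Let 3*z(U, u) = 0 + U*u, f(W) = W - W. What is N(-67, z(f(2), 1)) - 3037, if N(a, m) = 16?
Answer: -3021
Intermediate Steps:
f(W) = 0
z(U, u) = U*u/3 (z(U, u) = (0 + U*u)/3 = (U*u)/3 = U*u/3)
N(-67, z(f(2), 1)) - 3037 = 16 - 3037 = -3021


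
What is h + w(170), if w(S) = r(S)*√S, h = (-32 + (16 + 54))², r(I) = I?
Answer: 1444 + 170*√170 ≈ 3660.5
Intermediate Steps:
h = 1444 (h = (-32 + 70)² = 38² = 1444)
w(S) = S^(3/2) (w(S) = S*√S = S^(3/2))
h + w(170) = 1444 + 170^(3/2) = 1444 + 170*√170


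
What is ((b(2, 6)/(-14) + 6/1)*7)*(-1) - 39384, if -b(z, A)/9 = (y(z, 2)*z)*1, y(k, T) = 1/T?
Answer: -78861/2 ≈ -39431.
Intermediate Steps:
b(z, A) = -9*z/2
((b(2, 6)/(-14) + 6/1)*7)*(-1) - 39384 = ((-9/2*2/(-14) + 6/1)*7)*(-1) - 39384 = ((-9*(-1/14) + 6*1)*7)*(-1) - 39384 = ((9/14 + 6)*7)*(-1) - 39384 = ((93/14)*7)*(-1) - 39384 = (93/2)*(-1) - 39384 = -93/2 - 39384 = -78861/2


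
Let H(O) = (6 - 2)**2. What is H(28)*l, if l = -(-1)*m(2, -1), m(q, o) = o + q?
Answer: 16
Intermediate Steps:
H(O) = 16 (H(O) = 4**2 = 16)
l = 1 (l = -(-1)*(-1 + 2) = -(-1) = -1*(-1) = 1)
H(28)*l = 16*1 = 16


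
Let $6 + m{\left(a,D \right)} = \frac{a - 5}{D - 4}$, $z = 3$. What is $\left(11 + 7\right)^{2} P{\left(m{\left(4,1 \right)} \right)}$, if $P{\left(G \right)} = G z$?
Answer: $-5508$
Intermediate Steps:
$m{\left(a,D \right)} = -6 + \frac{-5 + a}{-4 + D}$ ($m{\left(a,D \right)} = -6 + \frac{a - 5}{D - 4} = -6 + \frac{-5 + a}{-4 + D}$)
$P{\left(G \right)} = 3 G$ ($P{\left(G \right)} = G 3 = 3 G$)
$\left(11 + 7\right)^{2} P{\left(m{\left(4,1 \right)} \right)} = \left(11 + 7\right)^{2} \cdot 3 \frac{19 + 4 - 6}{-4 + 1} = 18^{2} \cdot 3 \frac{19 + 4 - 6}{-3} = 324 \cdot 3 \left(\left(- \frac{1}{3}\right) 17\right) = 324 \cdot 3 \left(- \frac{17}{3}\right) = 324 \left(-17\right) = -5508$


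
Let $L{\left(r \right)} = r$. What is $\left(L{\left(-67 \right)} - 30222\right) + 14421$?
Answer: $-15868$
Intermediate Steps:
$\left(L{\left(-67 \right)} - 30222\right) + 14421 = \left(-67 - 30222\right) + 14421 = -30289 + 14421 = -15868$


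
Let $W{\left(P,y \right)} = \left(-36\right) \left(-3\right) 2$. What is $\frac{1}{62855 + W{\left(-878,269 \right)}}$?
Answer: $\frac{1}{63071} \approx 1.5855 \cdot 10^{-5}$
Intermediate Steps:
$W{\left(P,y \right)} = 216$ ($W{\left(P,y \right)} = 108 \cdot 2 = 216$)
$\frac{1}{62855 + W{\left(-878,269 \right)}} = \frac{1}{62855 + 216} = \frac{1}{63071}$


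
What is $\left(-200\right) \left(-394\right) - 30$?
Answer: $78770$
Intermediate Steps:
$\left(-200\right) \left(-394\right) - 30 = 78800 - 30 = 78770$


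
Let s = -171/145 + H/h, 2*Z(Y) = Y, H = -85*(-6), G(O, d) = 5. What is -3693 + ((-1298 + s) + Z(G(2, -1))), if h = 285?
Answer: -27483273/5510 ≈ -4987.9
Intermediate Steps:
H = 510
Z(Y) = Y/2
s = 1681/2755 (s = -171/145 + 510/285 = -171*1/145 + 510*(1/285) = -171/145 + 34/19 = 1681/2755 ≈ 0.61016)
-3693 + ((-1298 + s) + Z(G(2, -1))) = -3693 + ((-1298 + 1681/2755) + (½)*5) = -3693 + (-3574309/2755 + 5/2) = -3693 - 7134843/5510 = -27483273/5510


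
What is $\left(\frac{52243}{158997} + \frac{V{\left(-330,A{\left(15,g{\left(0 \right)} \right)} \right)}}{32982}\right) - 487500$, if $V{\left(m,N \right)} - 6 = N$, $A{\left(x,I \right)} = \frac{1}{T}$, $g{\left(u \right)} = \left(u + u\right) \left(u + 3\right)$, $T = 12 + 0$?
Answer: $- \frac{10225869259116569}{20976156216} \approx -4.875 \cdot 10^{5}$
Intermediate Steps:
$T = 12$
$g{\left(u \right)} = 2 u \left(3 + u\right)$
$A{\left(x,I \right)} = \frac{1}{12}$
$V{\left(m,N \right)} = 6 + N$
$\left(\frac{52243}{158997} + \frac{V{\left(-330,A{\left(15,g{\left(0 \right)} \right)} \right)}}{32982}\right) - 487500 = \left(\frac{52243}{158997} + \frac{6 + \frac{1}{12}}{32982}\right) - 487500 = \left(52243 \cdot \frac{1}{158997} + \frac{73}{12} \cdot \frac{1}{32982}\right) - 487500 = \left(\frac{52243}{158997} + \frac{73}{395784}\right) - 487500 = \frac{6896183431}{20976156216} - 487500 = - \frac{10225869259116569}{20976156216}$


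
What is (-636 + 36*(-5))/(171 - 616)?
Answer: 816/445 ≈ 1.8337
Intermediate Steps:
(-636 + 36*(-5))/(171 - 616) = (-636 - 180)/(-445) = -816*(-1/445) = 816/445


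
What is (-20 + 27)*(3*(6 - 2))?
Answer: 84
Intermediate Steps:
(-20 + 27)*(3*(6 - 2)) = 7*(3*4) = 7*12 = 84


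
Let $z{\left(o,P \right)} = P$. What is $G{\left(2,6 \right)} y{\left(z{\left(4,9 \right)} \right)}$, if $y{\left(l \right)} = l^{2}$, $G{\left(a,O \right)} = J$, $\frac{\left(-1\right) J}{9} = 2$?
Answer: $-1458$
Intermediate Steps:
$J = -18$ ($J = \left(-9\right) 2 = -18$)
$G{\left(a,O \right)} = -18$
$G{\left(2,6 \right)} y{\left(z{\left(4,9 \right)} \right)} = - 18 \cdot 9^{2} = \left(-18\right) 81 = -1458$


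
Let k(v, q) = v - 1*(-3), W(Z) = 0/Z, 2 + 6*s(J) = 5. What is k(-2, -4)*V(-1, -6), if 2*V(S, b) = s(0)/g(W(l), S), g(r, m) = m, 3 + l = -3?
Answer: -¼ ≈ -0.25000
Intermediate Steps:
l = -6 (l = -3 - 3 = -6)
s(J) = ½ (s(J) = -⅓ + (⅙)*5 = -⅓ + ⅚ = ½)
W(Z) = 0
k(v, q) = 3 + v (k(v, q) = v + 3 = 3 + v)
V(S, b) = 1/(4*S) (V(S, b) = (1/(2*S))/2 = 1/(4*S))
k(-2, -4)*V(-1, -6) = (3 - 2)*((¼)/(-1)) = 1*((¼)*(-1)) = 1*(-¼) = -¼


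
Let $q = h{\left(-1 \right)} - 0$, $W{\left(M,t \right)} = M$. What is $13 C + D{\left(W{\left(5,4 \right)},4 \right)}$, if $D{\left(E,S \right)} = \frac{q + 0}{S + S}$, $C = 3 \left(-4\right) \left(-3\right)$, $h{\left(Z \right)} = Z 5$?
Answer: $\frac{3739}{8} \approx 467.38$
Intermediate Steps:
$h{\left(Z \right)} = 5 Z$
$C = 36$ ($C = \left(-12\right) \left(-3\right) = 36$)
$q = -5$ ($q = 5 \left(-1\right) - 0 = -5 + 0 = -5$)
$D{\left(E,S \right)} = - \frac{5}{2 S}$ ($D{\left(E,S \right)} = \frac{-5 + 0}{S + S} = - \frac{5}{2 S}$)
$13 C + D{\left(W{\left(5,4 \right)},4 \right)} = 13 \cdot 36 - \frac{5}{2 \cdot 4} = 468 - \frac{5}{8} = \frac{3739}{8}$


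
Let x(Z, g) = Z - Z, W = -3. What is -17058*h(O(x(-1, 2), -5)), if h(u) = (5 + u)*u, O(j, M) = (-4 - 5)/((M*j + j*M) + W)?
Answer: -409392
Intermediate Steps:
x(Z, g) = 0
O(j, M) = -9/(-3 + 2*M*j) (O(j, M) = (-4 - 5)/((M*j + j*M) - 3) = -9/((M*j + M*j) - 3) = -9/(2*M*j - 3) = -9/(-3 + 2*M*j))
h(u) = u*(5 + u)
-17058*h(O(x(-1, 2), -5)) = -17058*(-9/(-3 + 2*(-5)*0))*(5 - 9/(-3 + 2*(-5)*0)) = -17058*(-9/(-3 + 0))*(5 - 9/(-3 + 0)) = -17058*(-9/(-3))*(5 - 9/(-3)) = -17058*(-9*(-1/3))*(5 - 9*(-1/3)) = -51174*(5 + 3) = -51174*8 = -17058*24 = -409392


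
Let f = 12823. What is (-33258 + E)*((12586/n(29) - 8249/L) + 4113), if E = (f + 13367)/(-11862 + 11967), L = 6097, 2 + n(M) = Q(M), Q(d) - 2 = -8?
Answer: -3576024755655/42679 ≈ -8.3789e+7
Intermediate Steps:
Q(d) = -6 (Q(d) = 2 - 8 = -6)
n(M) = -8 (n(M) = -2 - 6 = -8)
E = 1746/7 (E = (12823 + 13367)/(-11862 + 11967) = 26190/105 = 26190*(1/105) = 1746/7 ≈ 249.43)
(-33258 + E)*((12586/n(29) - 8249/L) + 4113) = (-33258 + 1746/7)*((12586/(-8) - 8249/6097) + 4113) = -231060*((12586*(-⅛) - 8249*1/6097) + 4113)/7 = -231060*((-6293/4 - 8249/6097) + 4113)/7 = -231060*(-38401417/24388 + 4113)/7 = -231060/7*61906427/24388 = -3576024755655/42679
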